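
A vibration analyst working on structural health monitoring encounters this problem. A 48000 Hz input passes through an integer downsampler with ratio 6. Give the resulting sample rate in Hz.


Decimation reduces the sample rate:
fs_out = fs_in / M
       = 48000 / 6
       = 8000.0 Hz

8000.0 Hz


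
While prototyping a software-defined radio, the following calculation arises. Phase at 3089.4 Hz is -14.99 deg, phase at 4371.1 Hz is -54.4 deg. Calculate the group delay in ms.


Group delay from phase difference:
tau = -d(phi)/d(omega)
d(phi) = -39.41 deg = -0.687834 rad
d(omega) = 2*pi*(4371.1 - 3089.4) = 8053.1586 rad/s
tau = -(-0.687834) / 8053.1586
    = 0.0854 ms

0.0854 ms


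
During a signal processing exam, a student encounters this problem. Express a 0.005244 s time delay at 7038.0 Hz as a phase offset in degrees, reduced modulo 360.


Phase shift from frequency and time delay:
phi = 360 * f * t_delay
    = 360 * 7038.0 * 0.005244
    = 13286.62 degrees
    mod 360 = 326.62 degrees

326.62 degrees


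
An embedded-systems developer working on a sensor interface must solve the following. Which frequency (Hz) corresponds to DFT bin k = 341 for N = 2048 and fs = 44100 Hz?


Frequency of DFT bin k:
f_k = k * fs / N
    = 341 * 44100 / 2048
    = 15038100 / 2048
    = 7342.822 Hz

7342.822 Hz


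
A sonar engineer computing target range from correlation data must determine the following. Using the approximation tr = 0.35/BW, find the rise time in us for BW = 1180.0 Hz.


Rise time from bandwidth relationship:
tr = 0.35 / BW
   = 0.35 / 1180.0
   = 0.0002966101695 s
   = 296.6102 us

296.6102 us


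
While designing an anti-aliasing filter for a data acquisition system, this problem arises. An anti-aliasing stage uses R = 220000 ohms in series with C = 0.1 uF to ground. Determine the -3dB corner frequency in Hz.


Cutoff frequency of a first-order RC filter:
fc = 1 / (2 * pi * R * C)
C = 0.1 uF = 1e-07 F
fc = 1 / (2 * pi * 220000 * 1e-07)
   = 1 / 0.13823007675795
   = 7.234316 Hz

7.234316 Hz


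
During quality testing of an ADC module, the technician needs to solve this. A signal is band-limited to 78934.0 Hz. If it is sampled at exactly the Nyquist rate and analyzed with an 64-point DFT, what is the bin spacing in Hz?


Step 1 — Nyquist sampling rate:
fs = 2 * fmax = 2 * 78934.0 = 157868.0 Hz

Step 2 — DFT bin spacing:
df = fs / N = 157868.0 / 64 = 2466.6875 Hz

2466.6875 Hz


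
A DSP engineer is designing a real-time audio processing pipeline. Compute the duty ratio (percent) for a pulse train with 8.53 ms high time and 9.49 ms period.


Duty cycle as a percentage:
DC = (t_on / T) * 100
   = (8.53 / 9.49) * 100
   = 0.898841 * 100
   = 89.88 %

89.88 %


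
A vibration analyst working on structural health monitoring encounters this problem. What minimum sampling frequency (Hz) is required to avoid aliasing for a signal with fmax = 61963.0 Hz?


The Nyquist rate is twice the maximum frequency component.
fs_min = 2 * fmax
      = 2 * 61963.0
      = 123926.0 Hz

123926.0


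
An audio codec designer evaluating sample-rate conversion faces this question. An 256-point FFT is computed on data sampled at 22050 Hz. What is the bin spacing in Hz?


DFT frequency resolution:
df = fs / N
   = 22050 / 256
   = 86.1328 Hz

86.1328 Hz


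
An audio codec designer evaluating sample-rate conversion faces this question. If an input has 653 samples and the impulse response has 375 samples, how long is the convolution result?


Linear convolution output length:
L = N + M - 1
  = 653 + 375 - 1
  = 1027 samples

1027


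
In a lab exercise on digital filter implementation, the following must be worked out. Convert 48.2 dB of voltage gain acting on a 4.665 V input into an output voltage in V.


Output voltage from dB gain:
V_out = V_in * 10^(gain_dB / 20)
      = 4.665 * 10^(48.2 / 20)
      = 4.665 * 257.039578
      = 1199.0896 V

1199.0896 V


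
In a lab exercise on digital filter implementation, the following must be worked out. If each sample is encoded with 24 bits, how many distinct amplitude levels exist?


Number of quantization levels = 2^N
= 2^24
= 16777216

16777216


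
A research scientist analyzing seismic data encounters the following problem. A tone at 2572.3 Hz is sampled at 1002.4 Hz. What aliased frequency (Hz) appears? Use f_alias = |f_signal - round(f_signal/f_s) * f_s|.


Compute the nearest integer multiple of fs to the signal:
n = round(2572.3 / 1002.4) = 3
f_alias = |2572.3 - 3 * 1002.4|
        = |2572.3 - 3007.2|
        = 434.9 Hz

434.9


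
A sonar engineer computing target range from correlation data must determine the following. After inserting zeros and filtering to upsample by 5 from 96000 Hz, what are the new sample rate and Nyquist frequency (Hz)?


Step 1 — output sample rate after interpolation by L:
fs_out = L * fs_in = 5 * 96000 = 480000 Hz

Step 2 — Nyquist frequency of the output stream:
f_Nyq = fs_out / 2 = 480000 / 2 = 240000.0 Hz

fs_out = 480000 Hz; f_Nyquist = 240000.0 Hz


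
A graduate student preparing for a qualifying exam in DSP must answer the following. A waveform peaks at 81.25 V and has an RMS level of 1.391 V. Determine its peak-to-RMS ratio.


Crest factor is the ratio of peak to RMS:
CF = V_peak / V_rms
   = 81.25 / 1.391
   = 58.4112

58.4112


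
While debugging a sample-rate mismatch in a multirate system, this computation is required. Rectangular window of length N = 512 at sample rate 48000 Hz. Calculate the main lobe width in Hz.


Main lobe width for a rectangular window:
Width = 2 * fs / N
      = 2 * 48000 / 512
      = 96000 / 512
      = 187.5 Hz

187.5 Hz


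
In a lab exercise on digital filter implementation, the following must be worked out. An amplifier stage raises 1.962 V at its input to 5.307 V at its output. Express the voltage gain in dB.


Voltage gain in dB:
G = 20 * log10(Vout / Vin)
  = 20 * log10(5.307 / 1.962)
  = 20 * log10(2.704893)
  = 20 * 0.43215
  = 8.64 dB

8.64 dB


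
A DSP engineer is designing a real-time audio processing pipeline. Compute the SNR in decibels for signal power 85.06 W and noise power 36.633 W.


SNR in decibels:
SNR = 10 * log10(Ps / Pn)
    = 10 * log10(85.06 / 36.633)
    = 10 * log10(2.322)
    = 10 * 0.3659
    = 3.66 dB

3.66 dB


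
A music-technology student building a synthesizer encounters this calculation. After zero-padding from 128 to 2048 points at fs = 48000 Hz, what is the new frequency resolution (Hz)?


Frequency resolution after zero-padding:
N_padded = 128 * 16 = 2048
df = fs / N_padded
   = 48000 / 2048
   = 23.4375 Hz

23.4375 Hz


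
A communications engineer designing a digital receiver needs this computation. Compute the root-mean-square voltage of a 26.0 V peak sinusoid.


RMS voltage for a sinusoidal waveform:
V_rms = V_peak / sqrt(2)
      = 26.0 / 1.414214
      = 18.385 V

18.385 V


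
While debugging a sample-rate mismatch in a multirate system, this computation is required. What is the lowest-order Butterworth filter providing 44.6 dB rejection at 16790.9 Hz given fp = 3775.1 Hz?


Butterworth filter order formula:
n = log10(10^(A/10) - 1) / (2 * log10(f_stop/f_pass))
10^(44.6/10) - 1 = 28839.315
f_stop/f_pass = 16790.9 / 3775.1 = 4.4478
n = 3.4406 -> ceil = 4

4


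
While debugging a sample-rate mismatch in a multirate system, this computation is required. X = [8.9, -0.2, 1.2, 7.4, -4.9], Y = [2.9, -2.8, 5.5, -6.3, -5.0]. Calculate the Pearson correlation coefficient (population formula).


Pearson correlation coefficient (population):
r = cov(X,Y) / (std(X) * std(Y))
Mean X = 2.48, Mean Y = -1.14
Cov(X,Y) = 4.9972
Std(X) = 5.073618, Std(Y) = 4.57585
r = 0.2152

0.2152


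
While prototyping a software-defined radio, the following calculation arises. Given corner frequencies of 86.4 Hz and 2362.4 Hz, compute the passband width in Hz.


Bandwidth is the difference of -3dB frequencies:
BW = f_high - f_low
   = 2362.4 - 86.4
   = 2276.0 Hz

2276.0 Hz


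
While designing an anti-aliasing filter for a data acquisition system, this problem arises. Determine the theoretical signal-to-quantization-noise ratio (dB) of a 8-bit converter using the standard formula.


Theoretical SNR for a full-scale sinusoid:
SNR = 6.02 * N + 1.76
    = 6.02 * 8 + 1.76
    = 48.16 + 1.76
    = 49.92 dB

49.92 dB


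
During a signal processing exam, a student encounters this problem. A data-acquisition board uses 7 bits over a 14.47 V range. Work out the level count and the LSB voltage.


Step 1 — number of quantization levels:
L = 2^N = 2^7 = 128

Step 2 — LSB step size:
delta = Vfs / L
      = 14.47 / 128
      = 0.11304688 V

Levels = 128; step size = 0.11304688 V


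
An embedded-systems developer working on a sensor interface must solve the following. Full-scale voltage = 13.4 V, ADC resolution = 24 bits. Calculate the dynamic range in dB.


Dynamic range from full-scale to LSB:
V_min = V_max / 2^bits = 13.4 / 2^24
DR = 20 * log10(V_max / V_min)
   = 20 * log10(2^24)
   = 20 * 24 * log10(2)
   = 144.49 dB

144.49 dB


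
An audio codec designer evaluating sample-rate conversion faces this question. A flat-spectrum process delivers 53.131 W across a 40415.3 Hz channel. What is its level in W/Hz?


Power spectral density:
PSD = P / BW
    = 53.131 / 40415.3
    = 0.00131463 W/Hz

0.00131463 W/Hz


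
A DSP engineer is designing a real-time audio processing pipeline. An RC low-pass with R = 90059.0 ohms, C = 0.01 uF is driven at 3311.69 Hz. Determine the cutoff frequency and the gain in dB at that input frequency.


Step 1 — cutoff frequency:
fc = 1 / (2*pi*R*C)
C = 0.01 uF = 1e-08 F
fc = 1 / (2*pi*90059.0*1e-08)
   = 176.723 Hz

Step 2 — magnitude at f = 3311.69 Hz:
|H(f)| = 1 / sqrt(1 + (f/fc)^2)
f/fc = 3311.69 / 176.723 = 18.73944
|H| = 1 / sqrt(1 + 351.166612) = 0.0532876
|H|_dB = 20*log10(0.0532876) = -25.47 dB

fc = 176.723 Hz; |H(3311.69 Hz)| = -25.47 dB


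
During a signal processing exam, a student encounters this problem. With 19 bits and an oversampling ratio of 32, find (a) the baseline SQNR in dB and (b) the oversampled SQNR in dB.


Step 1 — baseline SQNR at Nyquist:
SQNR_base = 6.02*N + 1.76
          = 6.02*19 + 1.76
          = 116.14 dB

Step 2 — oversampling processing gain:
G = 10*log10(OSR) = 10*log10(32) = 15.05 dB

Step 3 — total:
SQNR_total = 116.14 + 15.05 = 131.19 dB

Base SQNR = 116.14 dB; oversampled SQNR = 131.19 dB


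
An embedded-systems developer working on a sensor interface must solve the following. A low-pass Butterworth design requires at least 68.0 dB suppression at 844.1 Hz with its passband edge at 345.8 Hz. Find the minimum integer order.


Butterworth filter order formula:
n = log10(10^(A/10) - 1) / (2 * log10(f_stop/f_pass))
10^(68.0/10) - 1 = 6309572.4448
f_stop/f_pass = 844.1 / 345.8 = 2.441
n = 8.7726 -> ceil = 9

9


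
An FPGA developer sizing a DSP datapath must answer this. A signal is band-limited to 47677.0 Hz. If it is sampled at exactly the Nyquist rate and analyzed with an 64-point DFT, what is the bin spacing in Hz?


Step 1 — Nyquist sampling rate:
fs = 2 * fmax = 2 * 47677.0 = 95354.0 Hz

Step 2 — DFT bin spacing:
df = fs / N = 95354.0 / 64 = 1489.9062 Hz

1489.9062 Hz


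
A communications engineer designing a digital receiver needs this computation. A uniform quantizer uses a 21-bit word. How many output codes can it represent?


Number of quantization levels = 2^N
= 2^21
= 2097152

2097152


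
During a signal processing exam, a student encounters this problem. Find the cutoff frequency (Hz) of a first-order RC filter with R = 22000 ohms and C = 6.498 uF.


Cutoff frequency of a first-order RC filter:
fc = 1 / (2 * pi * R * C)
C = 6.498 uF = 6.498e-06 F
fc = 1 / (2 * pi * 22000 * 6.498e-06)
   = 1 / 0.89821903877316
   = 1.113314 Hz

1.113314 Hz


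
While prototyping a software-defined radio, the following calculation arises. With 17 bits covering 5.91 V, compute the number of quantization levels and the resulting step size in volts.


Step 1 — number of quantization levels:
L = 2^N = 2^17 = 131072

Step 2 — LSB step size:
delta = Vfs / L
      = 5.91 / 131072
      = 4.509e-05 V

Levels = 131072; step size = 4.509e-05 V


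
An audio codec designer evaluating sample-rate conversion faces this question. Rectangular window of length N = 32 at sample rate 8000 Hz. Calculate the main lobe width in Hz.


Main lobe width for a rectangular window:
Width = 2 * fs / N
      = 2 * 8000 / 32
      = 16000 / 32
      = 500.0 Hz

500.0 Hz


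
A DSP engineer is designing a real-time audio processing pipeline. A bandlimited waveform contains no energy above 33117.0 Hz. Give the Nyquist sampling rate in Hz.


The Nyquist rate is twice the maximum frequency component.
fs_min = 2 * fmax
      = 2 * 33117.0
      = 66234.0 Hz

66234.0


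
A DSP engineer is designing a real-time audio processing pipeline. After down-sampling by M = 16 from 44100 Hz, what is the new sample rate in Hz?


Decimation reduces the sample rate:
fs_out = fs_in / M
       = 44100 / 16
       = 2756.25 Hz

2756.25 Hz


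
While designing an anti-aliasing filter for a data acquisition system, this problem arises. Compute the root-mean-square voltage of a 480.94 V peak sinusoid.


RMS voltage for a sinusoidal waveform:
V_rms = V_peak / sqrt(2)
      = 480.94 / 1.414214
      = 340.076 V

340.076 V


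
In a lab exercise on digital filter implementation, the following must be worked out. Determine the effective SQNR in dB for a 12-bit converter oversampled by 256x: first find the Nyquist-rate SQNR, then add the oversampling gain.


Step 1 — baseline SQNR at Nyquist:
SQNR_base = 6.02*N + 1.76
          = 6.02*12 + 1.76
          = 74.0 dB

Step 2 — oversampling processing gain:
G = 10*log10(OSR) = 10*log10(256) = 24.08 dB

Step 3 — total:
SQNR_total = 74.0 + 24.08 = 98.08 dB

Base SQNR = 74.0 dB; oversampled SQNR = 98.08 dB


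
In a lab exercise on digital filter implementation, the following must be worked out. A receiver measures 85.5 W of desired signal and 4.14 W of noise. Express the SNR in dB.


SNR in decibels:
SNR = 10 * log10(Ps / Pn)
    = 10 * log10(85.5 / 4.14)
    = 10 * log10(20.6522)
    = 10 * 1.315
    = 13.15 dB

13.15 dB


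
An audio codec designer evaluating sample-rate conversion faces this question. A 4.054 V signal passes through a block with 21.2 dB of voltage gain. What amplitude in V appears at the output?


Output voltage from dB gain:
V_out = V_in * 10^(gain_dB / 20)
      = 4.054 * 10^(21.2 / 20)
      = 4.054 * 11.481536
      = 46.5461 V

46.5461 V


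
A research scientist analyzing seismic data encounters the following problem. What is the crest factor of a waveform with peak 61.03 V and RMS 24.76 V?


Crest factor is the ratio of peak to RMS:
CF = V_peak / V_rms
   = 61.03 / 24.76
   = 2.4649

2.4649


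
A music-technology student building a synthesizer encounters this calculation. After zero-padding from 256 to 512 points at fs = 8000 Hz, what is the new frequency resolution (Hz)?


Frequency resolution after zero-padding:
N_padded = 256 * 2 = 512
df = fs / N_padded
   = 8000 / 512
   = 15.625 Hz

15.625 Hz


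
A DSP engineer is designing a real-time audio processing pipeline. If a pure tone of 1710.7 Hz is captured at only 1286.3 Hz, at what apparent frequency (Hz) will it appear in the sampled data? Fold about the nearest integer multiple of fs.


Compute the nearest integer multiple of fs to the signal:
n = round(1710.7 / 1286.3) = 1
f_alias = |1710.7 - 1 * 1286.3|
        = |1710.7 - 1286.3|
        = 424.4 Hz

424.4


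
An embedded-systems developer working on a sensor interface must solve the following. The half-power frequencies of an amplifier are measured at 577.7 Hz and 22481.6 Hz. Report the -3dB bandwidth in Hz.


Bandwidth is the difference of -3dB frequencies:
BW = f_high - f_low
   = 22481.6 - 577.7
   = 21903.9 Hz

21903.9 Hz


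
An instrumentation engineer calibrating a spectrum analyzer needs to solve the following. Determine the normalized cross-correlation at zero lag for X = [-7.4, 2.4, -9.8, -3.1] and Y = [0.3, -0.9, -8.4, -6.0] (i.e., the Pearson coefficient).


Pearson correlation coefficient (population):
r = cov(X,Y) / (std(X) * std(Y))
Mean X = -4.475, Mean Y = -3.75
Cov(X,Y) = 7.35375
Std(X) = 4.638629, Std(Y) = 3.578058
r = 0.4431

0.4431


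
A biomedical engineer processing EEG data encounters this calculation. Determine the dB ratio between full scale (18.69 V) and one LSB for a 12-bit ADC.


Dynamic range from full-scale to LSB:
V_min = V_max / 2^bits = 18.69 / 2^12
DR = 20 * log10(V_max / V_min)
   = 20 * log10(2^12)
   = 20 * 12 * log10(2)
   = 72.25 dB

72.25 dB


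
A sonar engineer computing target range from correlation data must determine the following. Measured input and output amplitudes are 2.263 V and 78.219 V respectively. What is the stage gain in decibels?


Voltage gain in dB:
G = 20 * log10(Vout / Vin)
  = 20 * log10(78.219 / 2.263)
  = 20 * log10(34.564295)
  = 20 * 1.538628
  = 30.77 dB

30.77 dB


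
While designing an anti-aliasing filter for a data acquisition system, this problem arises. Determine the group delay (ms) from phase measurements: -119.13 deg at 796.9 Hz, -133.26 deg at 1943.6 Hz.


Group delay from phase difference:
tau = -d(phi)/d(omega)
d(phi) = -14.13 deg = -0.246615 rad
d(omega) = 2*pi*(1943.6 - 796.9) = 7204.9286 rad/s
tau = -(-0.246615) / 7204.9286
    = 0.0342 ms

0.0342 ms


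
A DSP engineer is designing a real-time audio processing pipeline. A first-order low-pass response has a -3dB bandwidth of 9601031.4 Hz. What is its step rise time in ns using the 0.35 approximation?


Rise time from bandwidth relationship:
tr = 0.35 / BW
   = 0.35 / 9601031.4
   = 3.645441676e-08 s
   = 36.4544 ns

36.4544 ns


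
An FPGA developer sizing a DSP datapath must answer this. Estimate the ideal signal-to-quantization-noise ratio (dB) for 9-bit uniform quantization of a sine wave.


Theoretical SNR for a full-scale sinusoid:
SNR = 6.02 * N + 1.76
    = 6.02 * 9 + 1.76
    = 54.18 + 1.76
    = 55.94 dB

55.94 dB


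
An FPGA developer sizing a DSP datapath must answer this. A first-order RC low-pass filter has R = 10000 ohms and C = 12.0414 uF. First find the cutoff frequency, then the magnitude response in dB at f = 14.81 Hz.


Step 1 — cutoff frequency:
fc = 1 / (2*pi*R*C)
C = 12.0414 uF = 1.20414e-05 F
fc = 1 / (2*pi*10000*1.20414e-05)
   = 1.32173 Hz

Step 2 — magnitude at f = 14.81 Hz:
|H(f)| = 1 / sqrt(1 + (f/fc)^2)
f/fc = 14.81 / 1.32173 = 11.205012
|H| = 1 / sqrt(1 + 125.552294) = 0.0888925
|H|_dB = 20*log10(0.0888925) = -21.02 dB

fc = 1.32173 Hz; |H(14.81 Hz)| = -21.02 dB


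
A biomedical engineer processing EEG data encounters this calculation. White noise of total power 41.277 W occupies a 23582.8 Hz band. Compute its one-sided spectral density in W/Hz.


Power spectral density:
PSD = P / BW
    = 41.277 / 23582.8
    = 0.0017503 W/Hz

0.0017503 W/Hz


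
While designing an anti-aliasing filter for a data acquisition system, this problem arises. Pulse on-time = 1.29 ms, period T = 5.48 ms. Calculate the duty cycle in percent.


Duty cycle as a percentage:
DC = (t_on / T) * 100
   = (1.29 / 5.48) * 100
   = 0.235401 * 100
   = 23.54 %

23.54 %


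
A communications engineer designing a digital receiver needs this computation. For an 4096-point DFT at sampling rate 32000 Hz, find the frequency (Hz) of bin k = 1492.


Frequency of DFT bin k:
f_k = k * fs / N
    = 1492 * 32000 / 4096
    = 47744000 / 4096
    = 11656.25 Hz

11656.25 Hz


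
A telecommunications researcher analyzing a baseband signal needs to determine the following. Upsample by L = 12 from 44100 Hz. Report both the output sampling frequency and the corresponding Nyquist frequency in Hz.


Step 1 — output sample rate after interpolation by L:
fs_out = L * fs_in = 12 * 44100 = 529200 Hz

Step 2 — Nyquist frequency of the output stream:
f_Nyq = fs_out / 2 = 529200 / 2 = 264600.0 Hz

fs_out = 529200 Hz; f_Nyquist = 264600.0 Hz


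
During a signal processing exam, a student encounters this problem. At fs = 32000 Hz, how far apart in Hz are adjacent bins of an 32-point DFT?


DFT frequency resolution:
df = fs / N
   = 32000 / 32
   = 1000.0 Hz

1000.0 Hz


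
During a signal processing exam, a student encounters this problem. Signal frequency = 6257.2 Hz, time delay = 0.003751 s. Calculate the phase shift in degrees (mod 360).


Phase shift from frequency and time delay:
phi = 360 * f * t_delay
    = 360 * 6257.2 * 0.003751
    = 8449.47 degrees
    mod 360 = 169.47 degrees

169.47 degrees


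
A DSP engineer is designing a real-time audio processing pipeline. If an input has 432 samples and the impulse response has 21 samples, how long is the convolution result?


Linear convolution output length:
L = N + M - 1
  = 432 + 21 - 1
  = 452 samples

452


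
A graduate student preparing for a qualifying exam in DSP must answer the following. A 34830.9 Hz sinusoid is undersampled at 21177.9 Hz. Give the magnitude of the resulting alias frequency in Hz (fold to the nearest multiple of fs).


Compute the nearest integer multiple of fs to the signal:
n = round(34830.9 / 21177.9) = 2
f_alias = |34830.9 - 2 * 21177.9|
        = |34830.9 - 42355.8|
        = 7524.9 Hz

7524.9


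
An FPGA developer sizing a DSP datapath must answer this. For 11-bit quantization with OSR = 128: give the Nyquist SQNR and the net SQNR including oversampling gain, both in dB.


Step 1 — baseline SQNR at Nyquist:
SQNR_base = 6.02*N + 1.76
          = 6.02*11 + 1.76
          = 67.98 dB

Step 2 — oversampling processing gain:
G = 10*log10(OSR) = 10*log10(128) = 21.07 dB

Step 3 — total:
SQNR_total = 67.98 + 21.07 = 89.05 dB

Base SQNR = 67.98 dB; oversampled SQNR = 89.05 dB


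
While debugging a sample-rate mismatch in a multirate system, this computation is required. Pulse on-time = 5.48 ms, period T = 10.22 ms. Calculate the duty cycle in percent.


Duty cycle as a percentage:
DC = (t_on / T) * 100
   = (5.48 / 10.22) * 100
   = 0.536204 * 100
   = 53.62 %

53.62 %


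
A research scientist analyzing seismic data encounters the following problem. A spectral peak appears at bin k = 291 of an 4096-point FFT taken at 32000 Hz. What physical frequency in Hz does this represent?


Frequency of DFT bin k:
f_k = k * fs / N
    = 291 * 32000 / 4096
    = 9312000 / 4096
    = 2273.438 Hz

2273.438 Hz


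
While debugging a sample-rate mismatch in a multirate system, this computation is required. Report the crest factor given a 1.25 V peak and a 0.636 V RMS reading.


Crest factor is the ratio of peak to RMS:
CF = V_peak / V_rms
   = 1.25 / 0.636
   = 1.9654

1.9654


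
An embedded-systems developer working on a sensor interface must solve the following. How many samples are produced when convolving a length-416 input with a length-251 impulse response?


Linear convolution output length:
L = N + M - 1
  = 416 + 251 - 1
  = 666 samples

666


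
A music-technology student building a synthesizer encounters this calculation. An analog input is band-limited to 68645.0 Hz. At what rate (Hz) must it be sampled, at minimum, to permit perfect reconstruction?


The Nyquist rate is twice the maximum frequency component.
fs_min = 2 * fmax
      = 2 * 68645.0
      = 137290.0 Hz

137290.0


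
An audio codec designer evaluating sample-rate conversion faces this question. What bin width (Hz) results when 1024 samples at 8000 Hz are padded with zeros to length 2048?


Frequency resolution after zero-padding:
N_padded = 1024 * 2 = 2048
df = fs / N_padded
   = 8000 / 2048
   = 3.9062 Hz

3.9062 Hz


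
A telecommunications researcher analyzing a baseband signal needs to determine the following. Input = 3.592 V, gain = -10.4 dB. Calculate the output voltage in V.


Output voltage from dB gain:
V_out = V_in * 10^(gain_dB / 20)
      = 3.592 * 10^(-10.4 / 20)
      = 3.592 * 0.301995
      = 1.0848 V

1.0848 V


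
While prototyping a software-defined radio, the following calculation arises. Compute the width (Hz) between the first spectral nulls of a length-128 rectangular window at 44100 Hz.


Main lobe width for a rectangular window:
Width = 2 * fs / N
      = 2 * 44100 / 128
      = 88200 / 128
      = 689.062 Hz

689.062 Hz


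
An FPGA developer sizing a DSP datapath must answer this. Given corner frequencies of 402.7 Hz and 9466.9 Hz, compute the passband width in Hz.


Bandwidth is the difference of -3dB frequencies:
BW = f_high - f_low
   = 9466.9 - 402.7
   = 9064.2 Hz

9064.2 Hz


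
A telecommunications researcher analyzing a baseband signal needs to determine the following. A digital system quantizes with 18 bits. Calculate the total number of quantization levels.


Number of quantization levels = 2^N
= 2^18
= 262144

262144


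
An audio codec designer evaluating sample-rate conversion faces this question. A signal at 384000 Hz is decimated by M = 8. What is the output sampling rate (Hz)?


Decimation reduces the sample rate:
fs_out = fs_in / M
       = 384000 / 8
       = 48000.0 Hz

48000.0 Hz


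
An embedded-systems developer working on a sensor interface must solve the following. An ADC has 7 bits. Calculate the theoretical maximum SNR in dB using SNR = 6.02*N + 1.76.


Theoretical SNR for a full-scale sinusoid:
SNR = 6.02 * N + 1.76
    = 6.02 * 7 + 1.76
    = 42.14 + 1.76
    = 43.9 dB

43.9 dB


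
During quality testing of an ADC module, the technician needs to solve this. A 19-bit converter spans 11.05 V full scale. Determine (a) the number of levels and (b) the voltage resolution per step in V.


Step 1 — number of quantization levels:
L = 2^N = 2^19 = 524288

Step 2 — LSB step size:
delta = Vfs / L
      = 11.05 / 524288
      = 2.108e-05 V

Levels = 524288; step size = 2.108e-05 V


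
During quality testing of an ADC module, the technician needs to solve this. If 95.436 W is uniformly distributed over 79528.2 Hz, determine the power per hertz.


Power spectral density:
PSD = P / BW
    = 95.436 / 79528.2
    = 0.00120003 W/Hz

0.00120003 W/Hz


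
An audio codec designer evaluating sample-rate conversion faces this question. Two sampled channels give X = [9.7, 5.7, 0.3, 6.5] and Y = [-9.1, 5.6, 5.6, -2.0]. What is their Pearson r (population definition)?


Pearson correlation coefficient (population):
r = cov(X,Y) / (std(X) * std(Y))
Mean X = 5.55, Mean Y = 0.025
Cov(X,Y) = -17.05625
Std(X) = 3.380459, Std(Y) = 6.114072
r = -0.8252

-0.8252


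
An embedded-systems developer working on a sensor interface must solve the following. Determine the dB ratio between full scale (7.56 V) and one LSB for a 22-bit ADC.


Dynamic range from full-scale to LSB:
V_min = V_max / 2^bits = 7.56 / 2^22
DR = 20 * log10(V_max / V_min)
   = 20 * log10(2^22)
   = 20 * 22 * log10(2)
   = 132.45 dB

132.45 dB


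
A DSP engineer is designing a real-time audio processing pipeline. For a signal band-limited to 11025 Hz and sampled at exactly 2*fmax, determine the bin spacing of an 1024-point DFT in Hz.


Step 1 — Nyquist sampling rate:
fs = 2 * fmax = 2 * 11025 = 22050 Hz

Step 2 — DFT bin spacing:
df = fs / N = 22050 / 1024 = 21.5332 Hz

21.5332 Hz


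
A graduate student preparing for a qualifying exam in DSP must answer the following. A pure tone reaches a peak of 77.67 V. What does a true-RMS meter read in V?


RMS voltage for a sinusoidal waveform:
V_rms = V_peak / sqrt(2)
      = 77.67 / 1.414214
      = 54.921 V

54.921 V


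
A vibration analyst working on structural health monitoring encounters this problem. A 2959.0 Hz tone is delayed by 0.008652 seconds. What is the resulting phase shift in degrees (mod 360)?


Phase shift from frequency and time delay:
phi = 360 * f * t_delay
    = 360 * 2959.0 * 0.008652
    = 9216.46 degrees
    mod 360 = 216.46 degrees

216.46 degrees


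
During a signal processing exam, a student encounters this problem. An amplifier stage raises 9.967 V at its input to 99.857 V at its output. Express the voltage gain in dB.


Voltage gain in dB:
G = 20 * log10(Vout / Vin)
  = 20 * log10(99.857 / 9.967)
  = 20 * log10(10.018762)
  = 20 * 1.000814
  = 20.02 dB

20.02 dB


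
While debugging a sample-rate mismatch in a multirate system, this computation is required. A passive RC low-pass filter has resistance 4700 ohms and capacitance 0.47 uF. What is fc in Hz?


Cutoff frequency of a first-order RC filter:
fc = 1 / (2 * pi * R * C)
C = 0.47 uF = 4.7e-07 F
fc = 1 / (2 * pi * 4700 * 4.7e-07)
   = 1 / 0.01387955634356
   = 72.048412 Hz

72.048412 Hz


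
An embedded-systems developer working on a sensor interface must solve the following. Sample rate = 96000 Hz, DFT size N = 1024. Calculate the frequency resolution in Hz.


DFT frequency resolution:
df = fs / N
   = 96000 / 1024
   = 93.75 Hz

93.75 Hz


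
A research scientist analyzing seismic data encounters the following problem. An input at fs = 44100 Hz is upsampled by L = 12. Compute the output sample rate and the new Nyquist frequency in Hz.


Step 1 — output sample rate after interpolation by L:
fs_out = L * fs_in = 12 * 44100 = 529200 Hz

Step 2 — Nyquist frequency of the output stream:
f_Nyq = fs_out / 2 = 529200 / 2 = 264600.0 Hz

fs_out = 529200 Hz; f_Nyquist = 264600.0 Hz


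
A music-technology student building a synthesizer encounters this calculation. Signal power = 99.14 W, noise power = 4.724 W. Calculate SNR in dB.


SNR in decibels:
SNR = 10 * log10(Ps / Pn)
    = 10 * log10(99.14 / 4.724)
    = 10 * log10(20.9865)
    = 10 * 1.3219
    = 13.22 dB

13.22 dB


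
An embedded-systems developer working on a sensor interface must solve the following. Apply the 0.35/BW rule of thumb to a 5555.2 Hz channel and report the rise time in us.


Rise time from bandwidth relationship:
tr = 0.35 / BW
   = 0.35 / 5555.2
   = 6.300403226e-05 s
   = 63.004 us

63.004 us


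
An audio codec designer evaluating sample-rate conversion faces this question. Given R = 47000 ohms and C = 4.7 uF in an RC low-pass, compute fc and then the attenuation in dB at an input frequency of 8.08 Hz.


Step 1 — cutoff frequency:
fc = 1 / (2*pi*R*C)
C = 4.7 uF = 4.7e-06 F
fc = 1 / (2*pi*47000*4.7e-06)
   = 0.720484 Hz

Step 2 — magnitude at f = 8.08 Hz:
|H(f)| = 1 / sqrt(1 + (f/fc)^2)
f/fc = 8.08 / 0.720484 = 11.214683
|H| = 1 / sqrt(1 + 125.769115) = 0.0888164
|H|_dB = 20*log10(0.0888164) = -21.03 dB

fc = 0.720484 Hz; |H(8.08 Hz)| = -21.03 dB


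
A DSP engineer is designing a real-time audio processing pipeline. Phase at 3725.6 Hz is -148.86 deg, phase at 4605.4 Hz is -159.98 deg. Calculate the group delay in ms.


Group delay from phase difference:
tau = -d(phi)/d(omega)
d(phi) = -11.12 deg = -0.194081 rad
d(omega) = 2*pi*(4605.4 - 3725.6) = 5527.9464 rad/s
tau = -(-0.194081) / 5527.9464
    = 0.0351 ms

0.0351 ms


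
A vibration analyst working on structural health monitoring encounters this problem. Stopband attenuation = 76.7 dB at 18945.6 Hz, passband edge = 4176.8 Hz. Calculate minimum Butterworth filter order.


Butterworth filter order formula:
n = log10(10^(A/10) - 1) / (2 * log10(f_stop/f_pass))
10^(76.7/10) - 1 = 46773513.1287
f_stop/f_pass = 18945.6 / 4176.8 = 4.5359
n = 5.8401 -> ceil = 6

6


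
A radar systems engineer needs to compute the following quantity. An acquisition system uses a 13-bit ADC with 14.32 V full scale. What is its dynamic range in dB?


Dynamic range from full-scale to LSB:
V_min = V_max / 2^bits = 14.32 / 2^13
DR = 20 * log10(V_max / V_min)
   = 20 * log10(2^13)
   = 20 * 13 * log10(2)
   = 78.27 dB

78.27 dB


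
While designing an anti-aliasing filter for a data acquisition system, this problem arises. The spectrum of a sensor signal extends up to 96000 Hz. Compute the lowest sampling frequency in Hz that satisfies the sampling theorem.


The Nyquist rate is twice the maximum frequency component.
fs_min = 2 * fmax
      = 2 * 96000
      = 192000 Hz

192000


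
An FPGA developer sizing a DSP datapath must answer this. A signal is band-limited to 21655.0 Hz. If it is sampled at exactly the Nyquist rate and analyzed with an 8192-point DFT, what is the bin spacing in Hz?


Step 1 — Nyquist sampling rate:
fs = 2 * fmax = 2 * 21655.0 = 43310.0 Hz

Step 2 — DFT bin spacing:
df = fs / N = 43310.0 / 8192 = 5.2869 Hz

5.2869 Hz


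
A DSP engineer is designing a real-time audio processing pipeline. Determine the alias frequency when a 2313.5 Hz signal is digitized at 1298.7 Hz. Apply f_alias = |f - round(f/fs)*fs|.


Compute the nearest integer multiple of fs to the signal:
n = round(2313.5 / 1298.7) = 2
f_alias = |2313.5 - 2 * 1298.7|
        = |2313.5 - 2597.4|
        = 283.9 Hz

283.9


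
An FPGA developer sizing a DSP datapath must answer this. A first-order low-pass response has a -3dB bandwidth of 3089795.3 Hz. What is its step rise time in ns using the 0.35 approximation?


Rise time from bandwidth relationship:
tr = 0.35 / BW
   = 0.35 / 3089795.3
   = 1.132761125e-07 s
   = 113.2761 ns

113.2761 ns


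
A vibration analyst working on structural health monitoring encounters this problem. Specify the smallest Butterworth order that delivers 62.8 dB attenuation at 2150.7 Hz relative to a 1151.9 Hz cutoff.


Butterworth filter order formula:
n = log10(10^(A/10) - 1) / (2 * log10(f_stop/f_pass))
10^(62.8/10) - 1 = 1905459.718
f_stop/f_pass = 2150.7 / 1151.9 = 1.8671
n = 11.5797 -> ceil = 12

12


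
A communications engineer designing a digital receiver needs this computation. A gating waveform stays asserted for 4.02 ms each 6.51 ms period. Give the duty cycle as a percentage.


Duty cycle as a percentage:
DC = (t_on / T) * 100
   = (4.02 / 6.51) * 100
   = 0.617512 * 100
   = 61.75 %

61.75 %


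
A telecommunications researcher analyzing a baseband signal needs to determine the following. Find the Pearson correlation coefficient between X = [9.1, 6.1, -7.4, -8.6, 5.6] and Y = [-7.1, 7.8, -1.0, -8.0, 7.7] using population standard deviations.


Pearson correlation coefficient (population):
r = cov(X,Y) / (std(X) * std(Y))
Mean X = 0.96, Mean Y = -0.12
Cov(X,Y) = 20.5732
Std(X) = 7.42283, Std(Y) = 6.862478
r = 0.4039

0.4039


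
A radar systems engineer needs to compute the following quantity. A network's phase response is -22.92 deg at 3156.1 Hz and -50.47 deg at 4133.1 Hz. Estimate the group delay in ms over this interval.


Group delay from phase difference:
tau = -d(phi)/d(omega)
d(phi) = -27.55 deg = -0.480838 rad
d(omega) = 2*pi*(4133.1 - 3156.1) = 6138.672 rad/s
tau = -(-0.480838) / 6138.672
    = 0.0783 ms

0.0783 ms


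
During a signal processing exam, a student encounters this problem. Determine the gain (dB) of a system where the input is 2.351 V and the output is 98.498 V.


Voltage gain in dB:
G = 20 * log10(Vout / Vin)
  = 20 * log10(98.498 / 2.351)
  = 20 * log10(41.896214)
  = 20 * 1.622175
  = 32.44 dB

32.44 dB


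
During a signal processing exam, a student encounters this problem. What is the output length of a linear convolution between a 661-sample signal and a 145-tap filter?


Linear convolution output length:
L = N + M - 1
  = 661 + 145 - 1
  = 805 samples

805


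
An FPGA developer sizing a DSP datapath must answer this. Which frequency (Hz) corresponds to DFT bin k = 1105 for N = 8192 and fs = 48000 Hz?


Frequency of DFT bin k:
f_k = k * fs / N
    = 1105 * 48000 / 8192
    = 53040000 / 8192
    = 6474.609 Hz

6474.609 Hz


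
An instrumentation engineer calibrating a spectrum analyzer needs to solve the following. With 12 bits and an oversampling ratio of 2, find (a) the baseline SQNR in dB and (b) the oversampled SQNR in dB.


Step 1 — baseline SQNR at Nyquist:
SQNR_base = 6.02*N + 1.76
          = 6.02*12 + 1.76
          = 74.0 dB

Step 2 — oversampling processing gain:
G = 10*log10(OSR) = 10*log10(2) = 3.01 dB

Step 3 — total:
SQNR_total = 74.0 + 3.01 = 77.01 dB

Base SQNR = 74.0 dB; oversampled SQNR = 77.01 dB


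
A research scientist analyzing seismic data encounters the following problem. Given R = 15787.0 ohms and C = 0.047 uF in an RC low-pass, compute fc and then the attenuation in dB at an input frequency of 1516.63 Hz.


Step 1 — cutoff frequency:
fc = 1 / (2*pi*R*C)
C = 0.047 uF = 4.7e-08 F
fc = 1 / (2*pi*15787.0*4.7e-08)
   = 214.498 Hz

Step 2 — magnitude at f = 1516.63 Hz:
|H(f)| = 1 / sqrt(1 + (f/fc)^2)
f/fc = 1516.63 / 214.498 = 7.070602
|H| = 1 / sqrt(1 + 49.993413) = 0.1400371
|H|_dB = 20*log10(0.1400371) = -17.08 dB

fc = 214.498 Hz; |H(1516.63 Hz)| = -17.08 dB


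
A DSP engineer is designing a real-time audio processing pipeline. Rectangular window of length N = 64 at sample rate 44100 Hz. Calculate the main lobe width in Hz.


Main lobe width for a rectangular window:
Width = 2 * fs / N
      = 2 * 44100 / 64
      = 88200 / 64
      = 1378.125 Hz

1378.125 Hz


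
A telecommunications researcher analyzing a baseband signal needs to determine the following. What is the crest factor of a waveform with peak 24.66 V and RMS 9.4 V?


Crest factor is the ratio of peak to RMS:
CF = V_peak / V_rms
   = 24.66 / 9.4
   = 2.6234

2.6234


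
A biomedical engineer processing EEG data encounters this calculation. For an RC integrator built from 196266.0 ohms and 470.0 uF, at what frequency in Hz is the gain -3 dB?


Cutoff frequency of a first-order RC filter:
fc = 1 / (2 * pi * R * C)
C = 470.0 uF = 0.00047 F
fc = 1 / (2 * pi * 196266.0 * 0.00047)
   = 1 / 579.59255432449
   = 0.001725 Hz

0.001725 Hz


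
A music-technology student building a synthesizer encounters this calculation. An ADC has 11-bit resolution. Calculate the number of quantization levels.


Number of quantization levels = 2^N
= 2^11
= 2048

2048


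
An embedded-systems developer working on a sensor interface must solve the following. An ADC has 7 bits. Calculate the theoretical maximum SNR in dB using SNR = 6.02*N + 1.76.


Theoretical SNR for a full-scale sinusoid:
SNR = 6.02 * N + 1.76
    = 6.02 * 7 + 1.76
    = 42.14 + 1.76
    = 43.9 dB

43.9 dB


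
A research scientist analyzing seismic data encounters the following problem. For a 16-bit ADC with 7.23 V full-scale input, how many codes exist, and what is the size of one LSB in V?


Step 1 — number of quantization levels:
L = 2^N = 2^16 = 65536

Step 2 — LSB step size:
delta = Vfs / L
      = 7.23 / 65536
      = 0.00011032 V

Levels = 65536; step size = 0.00011032 V


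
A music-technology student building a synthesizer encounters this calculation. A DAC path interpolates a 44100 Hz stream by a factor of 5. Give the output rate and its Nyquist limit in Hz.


Step 1 — output sample rate after interpolation by L:
fs_out = L * fs_in = 5 * 44100 = 220500 Hz

Step 2 — Nyquist frequency of the output stream:
f_Nyq = fs_out / 2 = 220500 / 2 = 110250.0 Hz

fs_out = 220500 Hz; f_Nyquist = 110250.0 Hz


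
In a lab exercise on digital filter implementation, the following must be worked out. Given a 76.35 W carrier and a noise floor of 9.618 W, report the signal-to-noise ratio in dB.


SNR in decibels:
SNR = 10 * log10(Ps / Pn)
    = 10 * log10(76.35 / 9.618)
    = 10 * log10(7.9382)
    = 10 * 0.8997
    = 9.0 dB

9.0 dB


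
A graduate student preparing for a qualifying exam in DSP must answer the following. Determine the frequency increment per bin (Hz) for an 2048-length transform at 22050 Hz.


DFT frequency resolution:
df = fs / N
   = 22050 / 2048
   = 10.7666 Hz

10.7666 Hz


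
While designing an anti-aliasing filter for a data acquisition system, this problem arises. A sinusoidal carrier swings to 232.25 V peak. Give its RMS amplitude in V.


RMS voltage for a sinusoidal waveform:
V_rms = V_peak / sqrt(2)
      = 232.25 / 1.414214
      = 164.226 V

164.226 V
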